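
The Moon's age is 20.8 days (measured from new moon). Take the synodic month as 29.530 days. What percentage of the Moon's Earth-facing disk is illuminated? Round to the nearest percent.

Elongation θ = 360° × 20.8/29.530 ≈ 253.6°.
Illuminated fraction = (1 − cos 253.6°)/2 = (1 − (-0.283))/2 ≈ 0.641, so 64%.

64%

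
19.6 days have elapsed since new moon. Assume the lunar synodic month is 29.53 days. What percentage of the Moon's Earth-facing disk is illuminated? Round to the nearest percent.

76%

Phase angle: θ = 360°·(19.6 d)/(29.53 d) = 238.9°.
With cos θ = (-0.516), the lit fraction is (1 − (-0.516))/2 ≈ 0.758, so 76%.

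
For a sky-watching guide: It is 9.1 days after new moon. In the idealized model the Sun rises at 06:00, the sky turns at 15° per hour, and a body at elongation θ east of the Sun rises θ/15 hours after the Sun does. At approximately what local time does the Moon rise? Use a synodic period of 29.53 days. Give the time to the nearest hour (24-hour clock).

Phase angle: θ = 360°·(9.1 d)/(29.53 d) = 110.9°.
At 15° of sky rotation per hour, 110.9° corresponds to a 7.40 h lag.
06:00 + 7.40 h ≈ 13:24 → 13:00 to the nearest hour.

13:00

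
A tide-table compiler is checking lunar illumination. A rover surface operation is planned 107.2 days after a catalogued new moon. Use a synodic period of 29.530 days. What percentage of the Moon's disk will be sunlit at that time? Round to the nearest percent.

84%

Reduce mod P: 107.2 − 3×29.530 = 18.61 d into the current lunation.
Phase angle: θ = 360°·(18.61 d)/(29.530 d) = 226.9°.
With cos θ = (-0.684), the lit fraction is (1 − (-0.684))/2 ≈ 0.842, so 84%.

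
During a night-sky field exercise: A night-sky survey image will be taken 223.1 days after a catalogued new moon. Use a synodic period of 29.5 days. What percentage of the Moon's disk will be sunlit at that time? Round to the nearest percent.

Reduce mod P: 223.1 − 7×29.5 = 16.60 d into the current lunation.
Elongation θ = 360° × 16.60/29.5 ≈ 202.6°.
With cos θ = (-0.923), the lit fraction is (1 − (-0.923))/2 ≈ 0.962, so 96%.

96%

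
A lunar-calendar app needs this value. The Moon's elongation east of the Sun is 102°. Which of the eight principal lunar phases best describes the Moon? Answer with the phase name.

The first quarter sector spans roughly 68°–112°; 102° falls inside it.

first quarter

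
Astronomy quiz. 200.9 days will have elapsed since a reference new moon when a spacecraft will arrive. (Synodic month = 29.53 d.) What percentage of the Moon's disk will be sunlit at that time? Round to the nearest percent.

34%

Reduce mod P: 200.9 − 6×29.53 = 23.72 d into the current lunation.
Phase angle: θ = 360°·(23.72 d)/(29.53 d) = 289.2°.
cos 289.2° = 0.328, so f = (1 − 0.328)/2 = 0.336, so 34%.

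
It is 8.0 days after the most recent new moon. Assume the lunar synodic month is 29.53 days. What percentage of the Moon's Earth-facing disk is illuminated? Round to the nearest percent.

Elongation θ = 360° × 8.0/29.53 ≈ 97.5°.
cos 97.5° = (-0.131), so f = (1 − (-0.131))/2 = 0.566, so 57%.

57%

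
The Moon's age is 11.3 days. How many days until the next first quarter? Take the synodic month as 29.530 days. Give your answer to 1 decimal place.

First quarter occurs at elongation 90°, i.e. at age 29.530 × 90/360 = 7.383 d.
Already past this cycle's first quarter; the next is at 7.383 + 29.530 = 36.913 d, so 36.913 − 11.3 = 25.613 days.

25.6 days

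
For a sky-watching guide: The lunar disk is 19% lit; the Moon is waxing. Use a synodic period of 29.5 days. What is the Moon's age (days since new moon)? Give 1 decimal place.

4.2 days

Invert f = (1 − cos θ)/2 to get cos θ = 1 − 2(0.19) = 0.620, hence θ₀ = arccos 0.620 = 51.7°.
Waxing ⇒ before full, so θ = 51.7°.
At 360°/29.5 d per day, 51.7° corresponds to 4.24 days.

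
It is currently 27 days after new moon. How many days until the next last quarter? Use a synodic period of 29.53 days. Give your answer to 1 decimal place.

Last quarter occurs at elongation 270°, i.e. at age 29.53 × 270/360 = 22.148 d.
Already past this cycle's last quarter; the next is at 22.148 + 29.53 = 51.678 d, so 51.678 − 27 = 24.678 days.

24.7 days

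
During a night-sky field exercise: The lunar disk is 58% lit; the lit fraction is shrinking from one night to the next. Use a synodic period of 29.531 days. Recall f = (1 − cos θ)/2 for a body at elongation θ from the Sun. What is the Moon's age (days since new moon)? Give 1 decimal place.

21.4 days

cos θ = 1 − 2f = -0.160, giving a principal value of 99.2°.
Waning ⇒ past full, so θ = 360° − 99.2° = 260.8°.
That fraction of the synodic month is 260.8/360 × 29.531 d ≈ 21.39 d.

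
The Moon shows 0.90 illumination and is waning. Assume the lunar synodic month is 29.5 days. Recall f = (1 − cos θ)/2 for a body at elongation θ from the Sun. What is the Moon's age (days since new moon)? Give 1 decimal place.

17.8 days

Invert f = (1 − cos θ)/2 to get cos θ = 1 − 2(0.90) = -0.800, hence θ₀ = arccos -0.800 = 143.1°.
A waning Moon lies in 180°–360°, so θ = 360° − 143.1° = 216.9°.
Age = 29.5 × 216.9°/360° ≈ 17.77 days.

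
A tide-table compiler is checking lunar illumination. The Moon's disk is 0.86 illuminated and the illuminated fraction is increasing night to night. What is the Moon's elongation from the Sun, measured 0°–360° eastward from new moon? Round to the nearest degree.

136°

From f = (1 − cos θ)/2: cos θ = 1 − 2×0.86 = -0.720; arccos → 136.1°.
Waxing ⇒ before full, so θ = 136.1°.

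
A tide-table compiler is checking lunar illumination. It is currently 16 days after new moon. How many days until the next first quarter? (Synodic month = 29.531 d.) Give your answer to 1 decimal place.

First quarter is 0.25 of the way through the cycle: age 0.25 × 29.531 = 7.383 d.
Already past this cycle's first quarter; the next is at 7.383 + 29.531 = 36.914 d, so 36.914 − 16 = 20.914 days.

20.9 days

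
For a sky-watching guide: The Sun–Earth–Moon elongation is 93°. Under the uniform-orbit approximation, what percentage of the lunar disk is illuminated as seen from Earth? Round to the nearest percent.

53%

f = (1 − cos 93°)/2 = (1 − (-0.052))/2 ≈ 0.526, i.e. 53%.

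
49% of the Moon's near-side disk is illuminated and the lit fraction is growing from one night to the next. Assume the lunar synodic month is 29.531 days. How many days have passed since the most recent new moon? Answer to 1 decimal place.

7.3 days

From f = (1 − cos θ)/2: cos θ = 1 − 2×0.49 = 0.020; arccos → 88.9°.
The Moon is waxing (0°–180°), so θ = 88.9° directly.
Age = 29.531 × 88.9°/360° ≈ 7.29 days.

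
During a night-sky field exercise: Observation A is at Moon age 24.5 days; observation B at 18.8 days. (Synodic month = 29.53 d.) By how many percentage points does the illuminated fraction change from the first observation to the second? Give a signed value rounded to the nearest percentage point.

θ₁ = 360° × 24.5/29.53 = 298.7°, f₁ = (1 − cos θ₁)/2 = 0.260.
θ₂ = 360° × 18.8/29.53 = 229.2°, f₂ = (1 − cos θ₂)/2 = 0.827.
Change = f₂ − f₁ = +0.567 → +57 percentage points.

+57 percentage points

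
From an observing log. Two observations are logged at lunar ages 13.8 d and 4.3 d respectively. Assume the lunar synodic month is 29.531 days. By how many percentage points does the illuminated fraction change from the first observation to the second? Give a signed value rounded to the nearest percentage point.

First observation: θ = 360°·13.8/29.531 = 168.2°, so f = 0.989.
Second observation: θ = 52.4°, f = 0.195.
Δf = 0.195 − 0.989 = -0.794, i.e. -79 pp.

-79 percentage points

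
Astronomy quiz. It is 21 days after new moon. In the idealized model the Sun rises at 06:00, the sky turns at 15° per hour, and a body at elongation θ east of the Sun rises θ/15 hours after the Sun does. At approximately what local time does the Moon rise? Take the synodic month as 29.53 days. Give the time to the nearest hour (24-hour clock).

23:00

Phase angle: θ = 360°·(21 d)/(29.53 d) = 256.0°.
The Moon trails the Sun by θ/15 = 256.0/15 ≈ 17.07 hours.
06:00 + 17.07 h ≈ 23:04 → 23:00 to the nearest hour.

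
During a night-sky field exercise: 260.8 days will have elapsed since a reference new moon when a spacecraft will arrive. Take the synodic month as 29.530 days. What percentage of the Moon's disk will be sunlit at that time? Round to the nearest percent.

260.8 d spans 8 complete synodic months (8 × 29.530 = 236.24 d) plus 24.56 d.
The Moon has covered 24.56/29.530 of its cycle, so θ ≈ 360° × 24.56/29.530 = 299.4°.
cos 299.4° = 0.491, so f = (1 − 0.491)/2 = 0.254, so 25%.

25%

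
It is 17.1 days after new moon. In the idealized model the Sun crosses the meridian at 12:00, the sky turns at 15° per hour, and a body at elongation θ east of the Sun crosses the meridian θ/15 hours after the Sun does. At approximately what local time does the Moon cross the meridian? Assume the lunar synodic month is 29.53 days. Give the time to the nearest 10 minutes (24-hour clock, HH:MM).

Phase angle: θ = 360°·(17.1 d)/(29.53 d) = 208.5°.
The Moon trails the Sun by θ/15 = 208.5/15 ≈ 13.90 hours.
12:00 + 13.898 h ≈ 01:54 → 01:50 to the nearest ten minutes.

01:50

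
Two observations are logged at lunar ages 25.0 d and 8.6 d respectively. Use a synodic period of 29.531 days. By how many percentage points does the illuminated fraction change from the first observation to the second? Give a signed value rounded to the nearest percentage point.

+41 percentage points

θ₁ = 360° × 25.0/29.531 = 304.8°, f₁ = (1 − cos θ₁)/2 = 0.215.
θ₂ = 360° × 8.6/29.531 = 104.8°, f₂ = (1 − cos θ₂)/2 = 0.628.
Change = f₂ − f₁ = +0.413 → +41 percentage points.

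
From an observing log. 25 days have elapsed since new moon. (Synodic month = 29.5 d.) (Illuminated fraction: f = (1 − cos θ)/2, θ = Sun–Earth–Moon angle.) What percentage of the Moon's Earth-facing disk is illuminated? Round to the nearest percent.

Elongation θ = 360° × 25/29.5 ≈ 305.1°.
With cos θ = 0.575, the lit fraction is (1 − 0.575)/2 ≈ 0.213, so 21%.

21%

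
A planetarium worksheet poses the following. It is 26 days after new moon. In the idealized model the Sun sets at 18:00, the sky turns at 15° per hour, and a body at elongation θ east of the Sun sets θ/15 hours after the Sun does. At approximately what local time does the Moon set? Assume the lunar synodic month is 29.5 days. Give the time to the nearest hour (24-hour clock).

15:00

Elongation θ = 360° × 26/29.5 ≈ 317.3°.
The Moon trails the Sun by θ/15 = 317.3/15 ≈ 21.15 hours.
18:00 + 21.15 h ≈ 15:09 → 15:00 to the nearest hour.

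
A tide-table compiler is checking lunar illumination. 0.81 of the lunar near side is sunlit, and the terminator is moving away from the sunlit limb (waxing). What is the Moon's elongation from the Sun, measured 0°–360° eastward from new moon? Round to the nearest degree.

cos θ = 1 − 2f = -0.620, giving a principal value of 128.3°.
Waxing ⇒ before full, so θ = 128.3°.

128°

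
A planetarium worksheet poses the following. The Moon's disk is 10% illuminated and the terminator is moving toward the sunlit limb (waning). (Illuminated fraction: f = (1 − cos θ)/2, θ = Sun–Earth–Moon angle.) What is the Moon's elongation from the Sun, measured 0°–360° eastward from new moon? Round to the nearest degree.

cos θ = 1 − 2f = 0.800, giving a principal value of 36.9°.
A waning Moon lies in 180°–360°, so θ = 360° − 36.9° = 323.1°.

323°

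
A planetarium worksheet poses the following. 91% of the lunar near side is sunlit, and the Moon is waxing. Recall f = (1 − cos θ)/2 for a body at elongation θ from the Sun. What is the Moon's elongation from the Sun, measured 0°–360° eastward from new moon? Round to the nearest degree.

cos θ = 1 − 2f = -0.820, giving a principal value of 145.1°.
Waxing ⇒ before full, so θ = 145.1°.

145°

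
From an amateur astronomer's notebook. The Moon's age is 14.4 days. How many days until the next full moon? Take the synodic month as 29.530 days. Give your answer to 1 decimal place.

Full moon occurs at elongation 180°, i.e. at age 29.530 × 180/360 = 14.765 d.
That is 14.765 − 14.4 = 0.365 days ahead.

0.4 days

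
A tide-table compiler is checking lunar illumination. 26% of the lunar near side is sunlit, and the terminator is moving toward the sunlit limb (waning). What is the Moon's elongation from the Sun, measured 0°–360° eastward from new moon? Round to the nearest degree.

299°

Invert f = (1 − cos θ)/2 to get cos θ = 1 − 2(0.26) = 0.480, hence θ₀ = arccos 0.480 = 61.3°.
Since the Moon is past full (waning), take the reflex angle: θ = 360° − 61.3° = 298.7°.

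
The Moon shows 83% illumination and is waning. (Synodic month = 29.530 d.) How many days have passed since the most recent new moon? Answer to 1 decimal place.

18.8 days

From f = (1 − cos θ)/2: cos θ = 1 − 2×0.83 = -0.660; arccos → 131.3°.
A waning Moon lies in 180°–360°, so θ = 360° − 131.3° = 228.7°.
That fraction of the synodic month is 228.7/360 × 29.530 d ≈ 18.76 d.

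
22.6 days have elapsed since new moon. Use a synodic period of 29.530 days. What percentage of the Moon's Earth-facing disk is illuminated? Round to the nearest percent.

The Moon has covered 22.6/29.530 of its cycle, so θ ≈ 360° × 22.6/29.530 = 275.5°.
cos 275.5° = 0.096, so f = (1 − 0.096)/2 = 0.452, so 45%.

45%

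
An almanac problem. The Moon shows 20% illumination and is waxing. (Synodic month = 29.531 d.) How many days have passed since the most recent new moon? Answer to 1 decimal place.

4.4 days

From f = (1 − cos θ)/2: cos θ = 1 − 2×0.20 = 0.600; arccos → 53.1°.
Before full moon the principal value applies: θ = 53.1°.
At 360°/29.531 d per day, 53.1° corresponds to 4.36 days.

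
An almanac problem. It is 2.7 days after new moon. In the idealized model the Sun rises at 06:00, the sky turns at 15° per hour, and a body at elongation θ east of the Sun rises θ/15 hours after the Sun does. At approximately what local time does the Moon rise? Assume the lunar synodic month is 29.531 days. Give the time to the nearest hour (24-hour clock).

08:00

The Moon has covered 2.7/29.531 of its cycle, so θ ≈ 360° × 2.7/29.531 = 32.9°.
Delay after the Sun = 32.9° / (15°/h) ≈ 2.19 h.
06:00 + 2.19 h ≈ 08:12 → 08:00 to the nearest hour.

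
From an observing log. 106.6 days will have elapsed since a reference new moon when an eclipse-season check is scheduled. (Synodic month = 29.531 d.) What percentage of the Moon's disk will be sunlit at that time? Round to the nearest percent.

89%

106.6 d spans 3 complete synodic months (3 × 29.531 = 88.59 d) plus 18.01 d.
Elongation θ = 360° × 18.01/29.531 ≈ 219.5°.
Illuminated fraction = (1 − cos 219.5°)/2 = (1 − (-0.771))/2 ≈ 0.886, so 89%.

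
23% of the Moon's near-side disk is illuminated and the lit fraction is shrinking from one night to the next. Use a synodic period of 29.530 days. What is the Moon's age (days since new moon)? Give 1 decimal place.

Invert f = (1 − cos θ)/2 to get cos θ = 1 − 2(0.23) = 0.540, hence θ₀ = arccos 0.540 = 57.3°.
Waning ⇒ past full, so θ = 360° − 57.3° = 302.7°.
That fraction of the synodic month is 302.7/360 × 29.530 d ≈ 24.83 d.

24.8 days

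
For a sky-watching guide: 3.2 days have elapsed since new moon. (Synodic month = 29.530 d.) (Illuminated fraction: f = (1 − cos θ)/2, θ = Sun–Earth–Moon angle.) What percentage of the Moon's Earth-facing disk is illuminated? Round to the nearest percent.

11%

Phase angle: θ = 360°·(3.2 d)/(29.530 d) = 39.0°.
cos 39.0° = 0.777, so f = (1 − 0.777)/2 = 0.111, so 11%.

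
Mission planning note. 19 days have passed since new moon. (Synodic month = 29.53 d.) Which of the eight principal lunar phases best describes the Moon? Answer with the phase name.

waning gibbous

θ ≈ 360° × 19/29.53 = 232°, which falls in the waning gibbous sector.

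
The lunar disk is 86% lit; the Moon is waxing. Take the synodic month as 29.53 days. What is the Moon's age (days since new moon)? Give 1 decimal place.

11.2 days

cos θ = 1 − 2f = -0.720, giving a principal value of 136.1°.
The Moon is waxing (0°–180°), so θ = 136.1° directly.
That fraction of the synodic month is 136.1/360 × 29.53 d ≈ 11.16 d.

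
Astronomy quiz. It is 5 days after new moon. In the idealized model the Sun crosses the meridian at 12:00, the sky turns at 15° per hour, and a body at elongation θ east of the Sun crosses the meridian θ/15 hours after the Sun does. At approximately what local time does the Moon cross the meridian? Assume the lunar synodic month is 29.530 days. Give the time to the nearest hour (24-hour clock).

Elongation θ = 360° × 5/29.530 ≈ 61.0°.
At 15° of sky rotation per hour, 61.0° corresponds to a 4.06 h lag.
12:00 + 4.06 h ≈ 16:04 → 16:00 to the nearest hour.

16:00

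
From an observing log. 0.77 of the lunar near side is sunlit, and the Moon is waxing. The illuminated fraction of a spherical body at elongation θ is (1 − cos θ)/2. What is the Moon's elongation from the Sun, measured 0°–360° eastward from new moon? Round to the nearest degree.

123°

cos θ = 1 − 2f = -0.540, giving a principal value of 122.7°.
The Moon is waxing (0°–180°), so θ = 122.7° directly.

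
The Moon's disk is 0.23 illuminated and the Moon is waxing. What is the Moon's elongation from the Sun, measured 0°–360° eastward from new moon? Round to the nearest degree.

57°

Invert f = (1 − cos θ)/2 to get cos θ = 1 − 2(0.23) = 0.540, hence θ₀ = arccos 0.540 = 57.3°.
The Moon is waxing (0°–180°), so θ = 57.3° directly.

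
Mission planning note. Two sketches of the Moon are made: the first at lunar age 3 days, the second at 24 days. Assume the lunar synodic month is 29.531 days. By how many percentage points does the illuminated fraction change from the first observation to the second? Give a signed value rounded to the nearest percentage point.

First observation: θ = 360°·3/29.531 = 36.6°, so f = 0.098.
Second observation: θ = 292.6°, f = 0.308.
Δf = 0.308 − 0.098 = +0.210, i.e. +21 pp.

+21 percentage points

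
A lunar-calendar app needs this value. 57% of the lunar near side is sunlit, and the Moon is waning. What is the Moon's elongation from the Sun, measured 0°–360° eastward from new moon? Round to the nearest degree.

Invert f = (1 − cos θ)/2 to get cos θ = 1 − 2(0.57) = -0.140, hence θ₀ = arccos -0.140 = 98.0°.
Waning ⇒ past full, so θ = 360° − 98.0° = 262.0°.

262°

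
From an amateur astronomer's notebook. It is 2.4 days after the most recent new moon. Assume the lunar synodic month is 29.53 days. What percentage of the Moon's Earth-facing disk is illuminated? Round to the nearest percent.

6%

The Moon has covered 2.4/29.53 of its cycle, so θ ≈ 360° × 2.4/29.53 = 29.3°.
With cos θ = 0.872, the lit fraction is (1 − 0.872)/2 ≈ 0.064, so 6%.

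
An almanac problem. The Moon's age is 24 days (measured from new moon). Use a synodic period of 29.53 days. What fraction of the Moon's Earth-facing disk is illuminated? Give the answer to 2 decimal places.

Elongation θ = 360° × 24/29.53 ≈ 292.6°.
cos 292.6° = 0.384, so f = (1 − 0.384)/2 = 0.308.

0.31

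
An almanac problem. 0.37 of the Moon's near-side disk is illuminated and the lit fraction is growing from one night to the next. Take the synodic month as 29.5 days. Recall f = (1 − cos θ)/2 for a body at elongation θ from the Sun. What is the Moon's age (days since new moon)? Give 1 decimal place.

Invert f = (1 − cos θ)/2 to get cos θ = 1 − 2(0.37) = 0.260, hence θ₀ = arccos 0.260 = 74.9°.
Before full moon the principal value applies: θ = 74.9°.
That fraction of the synodic month is 74.9/360 × 29.5 d ≈ 6.14 d.

6.1 days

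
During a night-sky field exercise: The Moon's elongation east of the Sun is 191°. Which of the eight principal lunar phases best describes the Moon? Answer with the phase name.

full moon

The full moon sector spans roughly 158°–202°; 191° falls inside it.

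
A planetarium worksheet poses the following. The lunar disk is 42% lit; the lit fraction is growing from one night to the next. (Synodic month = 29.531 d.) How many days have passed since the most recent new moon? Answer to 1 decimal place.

From f = (1 − cos θ)/2: cos θ = 1 − 2×0.42 = 0.160; arccos → 80.8°.
The Moon is waxing (0°–180°), so θ = 80.8° directly.
At 360°/29.531 d per day, 80.8° corresponds to 6.63 days.

6.6 days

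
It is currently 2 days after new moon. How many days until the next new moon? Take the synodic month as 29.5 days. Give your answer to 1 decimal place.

27.5 days

The next new moon completes the synodic month: 29.5 − 2 = 27.500 days.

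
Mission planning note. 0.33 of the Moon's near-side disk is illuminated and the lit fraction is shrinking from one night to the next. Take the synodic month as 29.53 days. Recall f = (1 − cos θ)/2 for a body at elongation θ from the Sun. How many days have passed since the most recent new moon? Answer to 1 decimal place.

23.8 days

Invert f = (1 − cos θ)/2 to get cos θ = 1 − 2(0.33) = 0.340, hence θ₀ = arccos 0.340 = 70.1°.
Waning ⇒ past full, so θ = 360° − 70.1° = 289.9°.
Age = 29.53 × 289.9°/360° ≈ 23.78 days.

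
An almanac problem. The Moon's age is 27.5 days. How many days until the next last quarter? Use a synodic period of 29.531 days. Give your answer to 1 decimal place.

Last quarter occurs at elongation 270°, i.e. at age 29.531 × 270/360 = 22.148 d.
Already past this cycle's last quarter; the next is at 22.148 + 29.531 = 51.679 d, so 51.679 − 27.5 = 24.179 days.

24.2 days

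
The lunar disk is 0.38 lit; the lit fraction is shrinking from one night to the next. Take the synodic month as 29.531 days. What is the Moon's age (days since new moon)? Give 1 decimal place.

23.3 days

Invert f = (1 − cos θ)/2 to get cos θ = 1 − 2(0.38) = 0.240, hence θ₀ = arccos 0.240 = 76.1°.
A waning Moon lies in 180°–360°, so θ = 360° − 76.1° = 283.9°.
At 360°/29.531 d per day, 283.9° corresponds to 23.29 days.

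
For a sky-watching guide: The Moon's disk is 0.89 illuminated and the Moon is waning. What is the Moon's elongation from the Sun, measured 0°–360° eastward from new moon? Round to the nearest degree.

219°

Invert f = (1 − cos θ)/2 to get cos θ = 1 − 2(0.89) = -0.780, hence θ₀ = arccos -0.780 = 141.3°.
A waning Moon lies in 180°–360°, so θ = 360° − 141.3° = 218.7°.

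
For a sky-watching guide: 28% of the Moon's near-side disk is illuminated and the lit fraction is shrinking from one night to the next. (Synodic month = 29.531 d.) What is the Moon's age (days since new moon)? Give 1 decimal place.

Invert f = (1 − cos θ)/2 to get cos θ = 1 − 2(0.28) = 0.440, hence θ₀ = arccos 0.440 = 63.9°.
A waning Moon lies in 180°–360°, so θ = 360° − 63.9° = 296.1°.
That fraction of the synodic month is 296.1/360 × 29.531 d ≈ 24.29 d.

24.3 days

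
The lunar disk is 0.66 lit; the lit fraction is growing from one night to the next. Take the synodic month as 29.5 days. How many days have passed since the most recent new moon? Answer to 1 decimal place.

From f = (1 − cos θ)/2: cos θ = 1 − 2×0.66 = -0.320; arccos → 108.7°.
Before full moon the principal value applies: θ = 108.7°.
Age = 29.5 × 108.7°/360° ≈ 8.90 days.

8.9 days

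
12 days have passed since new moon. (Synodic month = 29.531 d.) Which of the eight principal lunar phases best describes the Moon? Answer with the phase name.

θ ≈ 360° × 12/29.531 = 146°, which falls in the waxing gibbous sector.

waxing gibbous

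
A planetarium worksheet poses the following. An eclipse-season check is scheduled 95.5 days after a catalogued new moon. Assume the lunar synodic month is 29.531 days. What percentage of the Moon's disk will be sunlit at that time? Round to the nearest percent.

95.5 d spans 3 complete synodic months (3 × 29.531 = 88.59 d) plus 6.91 d.
The Moon has covered 6.91/29.531 of its cycle, so θ ≈ 360° × 6.91/29.531 = 84.2°.
With cos θ = 0.101, the lit fraction is (1 − 0.101)/2 ≈ 0.449, so 45%.

45%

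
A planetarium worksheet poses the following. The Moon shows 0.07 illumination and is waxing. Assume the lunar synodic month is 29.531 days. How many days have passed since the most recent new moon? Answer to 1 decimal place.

2.5 days

cos θ = 1 − 2f = 0.860, giving a principal value of 30.7°.
Before full moon the principal value applies: θ = 30.7°.
Age = 29.531 × 30.7°/360° ≈ 2.52 days.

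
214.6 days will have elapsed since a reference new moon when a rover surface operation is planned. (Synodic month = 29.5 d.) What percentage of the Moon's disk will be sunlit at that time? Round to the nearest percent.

Reduce mod P: 214.6 − 7×29.5 = 8.10 d into the current lunation.
The Moon has covered 8.10/29.5 of its cycle, so θ ≈ 360° × 8.10/29.5 = 98.8°.
With cos θ = (-0.154), the lit fraction is (1 − (-0.154))/2 ≈ 0.577, so 58%.

58%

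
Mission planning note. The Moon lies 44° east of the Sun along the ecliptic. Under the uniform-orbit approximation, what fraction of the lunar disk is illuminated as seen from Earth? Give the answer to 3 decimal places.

0.140

cos 44° = 0.719, so f = (1 − 0.719)/2 = 0.140.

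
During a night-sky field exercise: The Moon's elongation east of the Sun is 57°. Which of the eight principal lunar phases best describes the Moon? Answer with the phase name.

The waxing crescent sector spans roughly 22°–68°; 57° falls inside it.

waxing crescent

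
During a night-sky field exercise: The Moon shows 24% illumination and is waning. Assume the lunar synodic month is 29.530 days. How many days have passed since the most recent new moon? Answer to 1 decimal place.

24.7 days

Invert f = (1 − cos θ)/2 to get cos θ = 1 − 2(0.24) = 0.520, hence θ₀ = arccos 0.520 = 58.7°.
Waning ⇒ past full, so θ = 360° − 58.7° = 301.3°.
Age = 29.530 × 301.3°/360° ≈ 24.72 days.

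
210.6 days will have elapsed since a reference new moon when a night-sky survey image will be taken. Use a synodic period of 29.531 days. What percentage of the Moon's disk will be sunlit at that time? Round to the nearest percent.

16%

210.6 d spans 7 complete synodic months (7 × 29.531 = 206.72 d) plus 3.88 d.
Elongation θ = 360° × 3.88/29.531 ≈ 47.3°.
Illuminated fraction = (1 − cos 47.3°)/2 = (1 − 0.678)/2 ≈ 0.161, so 16%.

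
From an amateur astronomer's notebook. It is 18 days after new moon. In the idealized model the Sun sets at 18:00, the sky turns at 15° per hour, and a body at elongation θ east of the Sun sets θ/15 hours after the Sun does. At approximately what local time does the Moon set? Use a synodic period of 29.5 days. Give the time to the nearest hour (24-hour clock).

09:00

Phase angle: θ = 360°·(18 d)/(29.5 d) = 219.7°.
The Moon trails the Sun by θ/15 = 219.7/15 ≈ 14.64 hours.
18:00 + 14.64 h ≈ 08:39 → 09:00 to the nearest hour.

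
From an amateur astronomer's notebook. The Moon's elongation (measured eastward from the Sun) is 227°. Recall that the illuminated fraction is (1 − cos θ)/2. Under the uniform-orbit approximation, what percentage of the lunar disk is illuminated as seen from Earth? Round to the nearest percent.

f = (1 − cos 227°)/2 = (1 − (-0.682))/2 ≈ 0.841, i.e. 84%.

84%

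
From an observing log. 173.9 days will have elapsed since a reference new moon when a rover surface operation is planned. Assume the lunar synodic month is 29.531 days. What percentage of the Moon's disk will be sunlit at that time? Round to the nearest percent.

173.9 d spans 5 complete synodic months (5 × 29.531 = 147.66 d) plus 26.25 d.
Elongation θ = 360° × 26.25/29.531 ≈ 319.9°.
With cos θ = 0.765, the lit fraction is (1 − 0.765)/2 ≈ 0.117, so 12%.

12%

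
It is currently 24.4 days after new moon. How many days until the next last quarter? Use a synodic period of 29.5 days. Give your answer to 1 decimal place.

27.2 days

Last quarter occurs at elongation 270°, i.e. at age 29.5 × 270/360 = 22.125 d.
Already past this cycle's last quarter; the next is at 22.125 + 29.5 = 51.625 d, so 51.625 − 24.4 = 27.225 days.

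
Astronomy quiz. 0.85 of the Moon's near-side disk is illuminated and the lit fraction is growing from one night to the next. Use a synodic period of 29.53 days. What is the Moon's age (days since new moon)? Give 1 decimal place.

11.0 days

cos θ = 1 − 2f = -0.700, giving a principal value of 134.4°.
The Moon is waxing (0°–180°), so θ = 134.4° directly.
That fraction of the synodic month is 134.4/360 × 29.53 d ≈ 11.03 d.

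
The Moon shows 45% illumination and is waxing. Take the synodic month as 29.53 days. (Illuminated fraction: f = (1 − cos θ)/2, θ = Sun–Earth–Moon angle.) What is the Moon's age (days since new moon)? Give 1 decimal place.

6.9 days

Invert f = (1 − cos θ)/2 to get cos θ = 1 − 2(0.45) = 0.100, hence θ₀ = arccos 0.100 = 84.3°.
Waxing ⇒ before full, so θ = 84.3°.
At 360°/29.53 d per day, 84.3° corresponds to 6.91 days.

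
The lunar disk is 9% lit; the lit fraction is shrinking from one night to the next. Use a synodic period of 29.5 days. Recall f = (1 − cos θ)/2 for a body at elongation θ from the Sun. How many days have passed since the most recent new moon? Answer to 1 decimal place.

26.6 days

Invert f = (1 − cos θ)/2 to get cos θ = 1 − 2(0.09) = 0.820, hence θ₀ = arccos 0.820 = 34.9°.
A waning Moon lies in 180°–360°, so θ = 360° − 34.9° = 325.1°.
Age = 29.5 × 325.1°/360° ≈ 26.64 days.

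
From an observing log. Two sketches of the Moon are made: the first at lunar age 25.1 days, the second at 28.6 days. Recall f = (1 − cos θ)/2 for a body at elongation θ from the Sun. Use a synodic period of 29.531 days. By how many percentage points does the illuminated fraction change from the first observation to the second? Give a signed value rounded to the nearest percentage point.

-20 pp

θ₁ = 360° × 25.1/29.531 = 306.0°, f₁ = (1 − cos θ₁)/2 = 0.206.
θ₂ = 360° × 28.6/29.531 = 348.7°, f₂ = (1 − cos θ₂)/2 = 0.010.
Change = f₂ − f₁ = -0.196 → -20 percentage points.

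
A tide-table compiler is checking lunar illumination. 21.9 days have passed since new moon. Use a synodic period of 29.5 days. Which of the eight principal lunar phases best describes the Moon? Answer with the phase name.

last quarter

θ ≈ 360° × 21.9/29.5 = 267°, which falls in the last quarter sector.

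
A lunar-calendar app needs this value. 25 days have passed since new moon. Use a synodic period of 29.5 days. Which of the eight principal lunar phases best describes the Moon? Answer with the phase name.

waning crescent

θ ≈ 360° × 25/29.5 = 305°, which falls in the waning crescent sector.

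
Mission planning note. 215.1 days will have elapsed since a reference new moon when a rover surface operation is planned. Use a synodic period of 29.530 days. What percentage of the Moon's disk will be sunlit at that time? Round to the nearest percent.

Reduce mod P: 215.1 − 7×29.530 = 8.39 d into the current lunation.
Elongation θ = 360° × 8.39/29.530 ≈ 102.3°.
Illuminated fraction = (1 − cos 102.3°)/2 = (1 − (-0.213))/2 ≈ 0.606, so 61%.

61%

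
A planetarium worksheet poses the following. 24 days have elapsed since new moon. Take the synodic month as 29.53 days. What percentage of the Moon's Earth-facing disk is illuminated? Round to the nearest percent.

31%

Elongation θ = 360° × 24/29.53 ≈ 292.6°.
Illuminated fraction = (1 − cos 292.6°)/2 = (1 − 0.384)/2 ≈ 0.308, so 31%.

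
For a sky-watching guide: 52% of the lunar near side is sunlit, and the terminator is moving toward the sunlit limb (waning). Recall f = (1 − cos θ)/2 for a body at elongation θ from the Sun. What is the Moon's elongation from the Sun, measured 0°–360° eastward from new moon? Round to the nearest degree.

From f = (1 − cos θ)/2: cos θ = 1 − 2×0.52 = -0.040; arccos → 92.3°.
Since the Moon is past full (waning), take the reflex angle: θ = 360° − 92.3° = 267.7°.

268°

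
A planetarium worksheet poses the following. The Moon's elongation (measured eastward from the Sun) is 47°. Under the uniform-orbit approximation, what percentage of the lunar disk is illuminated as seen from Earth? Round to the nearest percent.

cos 47° = 0.682, so f = (1 − 0.682)/2 = 0.159, i.e. 16%.

16%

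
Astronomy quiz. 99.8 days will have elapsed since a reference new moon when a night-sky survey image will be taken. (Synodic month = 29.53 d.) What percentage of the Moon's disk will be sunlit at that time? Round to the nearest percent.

86%

99.8 d spans 3 complete synodic months (3 × 29.53 = 88.59 d) plus 11.21 d.
The Moon has covered 11.21/29.53 of its cycle, so θ ≈ 360° × 11.21/29.53 = 136.7°.
Illuminated fraction = (1 − cos 136.7°)/2 = (1 − (-0.727))/2 ≈ 0.864, so 86%.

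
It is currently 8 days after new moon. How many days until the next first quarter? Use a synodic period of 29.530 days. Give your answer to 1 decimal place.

28.9 days

First quarter is 0.25 of the way through the cycle: age 0.25 × 29.530 = 7.383 d.
Already past this cycle's first quarter; the next is at 7.383 + 29.530 = 36.913 d, so 36.913 − 8 = 28.913 days.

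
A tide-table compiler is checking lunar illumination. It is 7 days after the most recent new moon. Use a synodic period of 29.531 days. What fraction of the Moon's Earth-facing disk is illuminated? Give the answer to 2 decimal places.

0.46

The Moon has covered 7/29.531 of its cycle, so θ ≈ 360° × 7/29.531 = 85.3°.
Illuminated fraction = (1 − cos 85.3°)/2 = (1 − 0.081)/2 ≈ 0.459.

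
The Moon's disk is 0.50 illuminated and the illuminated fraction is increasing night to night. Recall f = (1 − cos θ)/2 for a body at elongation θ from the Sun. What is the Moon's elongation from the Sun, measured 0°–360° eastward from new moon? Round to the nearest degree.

90°

Invert f = (1 − cos θ)/2 to get cos θ = 1 − 2(0.50) = 0.000, hence θ₀ = arccos 0.000 = 90.0°.
Waxing ⇒ before full, so θ = 90.0°.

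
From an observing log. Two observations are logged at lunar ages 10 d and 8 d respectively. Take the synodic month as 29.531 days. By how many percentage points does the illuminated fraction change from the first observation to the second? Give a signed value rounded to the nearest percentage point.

-20 percentage points

First observation: θ = 360°·10/29.531 = 121.9°, so f = 0.764.
Second observation: θ = 97.5°, f = 0.565.
Δf = 0.565 − 0.764 = -0.199, i.e. -20 pp.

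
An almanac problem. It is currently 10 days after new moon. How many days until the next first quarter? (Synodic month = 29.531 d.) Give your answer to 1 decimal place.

First quarter is 0.25 of the way through the cycle: age 0.25 × 29.531 = 7.383 d.
This lunation's first quarter (7.383 d) has passed, so add one period: 36.914 − 10 = 26.914 days.

26.9 days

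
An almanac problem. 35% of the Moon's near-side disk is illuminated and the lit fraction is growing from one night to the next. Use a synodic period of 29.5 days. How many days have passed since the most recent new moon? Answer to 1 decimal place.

From f = (1 − cos θ)/2: cos θ = 1 − 2×0.35 = 0.300; arccos → 72.5°.
Before full moon the principal value applies: θ = 72.5°.
At 360°/29.5 d per day, 72.5° corresponds to 5.94 days.

5.9 days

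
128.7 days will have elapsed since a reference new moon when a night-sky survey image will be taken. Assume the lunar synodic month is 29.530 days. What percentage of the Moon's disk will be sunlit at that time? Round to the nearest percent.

81%

128.7 d spans 4 complete synodic months (4 × 29.530 = 118.12 d) plus 10.58 d.
The Moon has covered 10.58/29.530 of its cycle, so θ ≈ 360° × 10.58/29.530 = 129.0°.
Illuminated fraction = (1 − cos 129.0°)/2 = (1 − (-0.629))/2 ≈ 0.815, so 81%.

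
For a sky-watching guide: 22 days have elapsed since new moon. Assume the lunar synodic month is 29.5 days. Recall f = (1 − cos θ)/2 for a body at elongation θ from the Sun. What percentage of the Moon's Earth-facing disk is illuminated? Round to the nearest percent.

Phase angle: θ = 360°·(22 d)/(29.5 d) = 268.5°.
Illuminated fraction = (1 − cos 268.5°)/2 = (1 − (-0.027))/2 ≈ 0.513, so 51%.

51%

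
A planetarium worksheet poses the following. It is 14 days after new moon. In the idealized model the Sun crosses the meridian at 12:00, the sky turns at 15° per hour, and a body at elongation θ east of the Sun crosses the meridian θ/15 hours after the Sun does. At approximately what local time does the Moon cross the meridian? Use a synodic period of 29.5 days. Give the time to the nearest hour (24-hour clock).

23:00

The Moon has covered 14/29.5 of its cycle, so θ ≈ 360° × 14/29.5 = 170.8°.
Delay after the Sun = 170.8° / (15°/h) ≈ 11.39 h.
12:00 + 11.39 h ≈ 23:23 → 23:00 to the nearest hour.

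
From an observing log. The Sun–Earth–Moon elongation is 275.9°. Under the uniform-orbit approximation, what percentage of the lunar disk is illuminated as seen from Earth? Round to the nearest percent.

45%

f = (1 − cos 275.9°)/2 = (1 − 0.103)/2 ≈ 0.449, i.e. 45%.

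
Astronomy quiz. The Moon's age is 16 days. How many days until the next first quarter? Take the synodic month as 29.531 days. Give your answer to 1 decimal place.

20.9 days

First quarter is 0.25 of the way through the cycle: age 0.25 × 29.531 = 7.383 d.
Already past this cycle's first quarter; the next is at 7.383 + 29.531 = 36.914 d, so 36.914 − 16 = 20.914 days.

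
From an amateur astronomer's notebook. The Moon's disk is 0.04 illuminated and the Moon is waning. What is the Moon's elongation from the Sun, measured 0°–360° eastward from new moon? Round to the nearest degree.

cos θ = 1 − 2f = 0.920, giving a principal value of 23.1°.
Since the Moon is past full (waning), take the reflex angle: θ = 360° − 23.1° = 336.9°.

337°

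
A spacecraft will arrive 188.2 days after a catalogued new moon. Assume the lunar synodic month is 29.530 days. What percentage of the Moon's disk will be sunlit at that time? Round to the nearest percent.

188.2/29.530 = 6.373 lunations, so 6 complete cycles and 11.02 d into the next.
The Moon has covered 11.02/29.530 of its cycle, so θ ≈ 360° × 11.02/29.530 = 134.3°.
Illuminated fraction = (1 − cos 134.3°)/2 = (1 − (-0.699))/2 ≈ 0.849, so 85%.

85%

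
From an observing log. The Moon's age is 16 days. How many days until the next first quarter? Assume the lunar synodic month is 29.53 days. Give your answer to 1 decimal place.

20.9 days

First quarter occurs at elongation 90°, i.e. at age 29.53 × 90/360 = 7.383 d.
This lunation's first quarter (7.383 d) has passed, so add one period: 36.913 − 16 = 20.913 days.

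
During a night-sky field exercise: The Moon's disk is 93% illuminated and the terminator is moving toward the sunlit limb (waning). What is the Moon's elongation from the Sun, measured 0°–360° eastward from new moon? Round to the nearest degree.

Invert f = (1 − cos θ)/2 to get cos θ = 1 − 2(0.93) = -0.860, hence θ₀ = arccos -0.860 = 149.3°.
Waning ⇒ past full, so θ = 360° − 149.3° = 210.7°.

211°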